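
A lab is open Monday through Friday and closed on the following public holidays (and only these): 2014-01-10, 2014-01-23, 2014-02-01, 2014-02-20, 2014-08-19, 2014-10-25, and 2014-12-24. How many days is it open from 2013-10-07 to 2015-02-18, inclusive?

353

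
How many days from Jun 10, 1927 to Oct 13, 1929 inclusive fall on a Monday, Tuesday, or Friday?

367

Jun 10, 1927 is a Friday.
From Jun 10, 1927 to Oct 13, 1929 is 857 days inclusive.
857 = 7 × 122 + 3, so there are 122 full weeks plus 3 extra days.
Each full week contributes 3 days from the set (Mon, Tue, Fri): 122 × 3 = 366.
The 3 extra days are Friday, Saturday, Sunday — 1 of them qualifies.
Total: 366 + 1 = 367.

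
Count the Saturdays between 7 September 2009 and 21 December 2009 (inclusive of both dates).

15

7 September 2009 is a Monday.
The range spans 106 days (inclusive of both endpoints).
106 = 7 × 15 + 1, so there are 15 full weeks plus 1 extra day.
Each full week contributes one Saturday: 15 so far.
The 1 extra day is Mon — none qualify.
Total: 15 + 0 = 15.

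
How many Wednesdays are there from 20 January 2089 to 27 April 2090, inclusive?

66 Wednesdays

20 January 2089 is a Thursday.
The range spans 463 days (inclusive of both endpoints).
463 = 7 × 66 + 1, so there are 66 full weeks plus 1 extra day.
Each full week contributes one Wednesday: 66 so far.
The 1 extra day is Thu — none qualify.
Total: 66 + 0 = 66.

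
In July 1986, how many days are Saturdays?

July 1, 1986 is a Tuesday.
From July 1, 1986 to July 31, 1986 is 31 days inclusive.
31 = 7 × 4 + 3, so there are 4 full weeks plus 3 extra days.
Each full week contributes one Saturday: 4 so far.
The 3 extra days are Tuesday, Wednesday, Thursday — none qualify.
Total: 4 + 0 = 4.

4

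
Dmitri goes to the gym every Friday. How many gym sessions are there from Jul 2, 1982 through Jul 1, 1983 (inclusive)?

Jul 2, 1982 is a Friday.
From Jul 2, 1982 to Jul 1, 1983 is 365 days inclusive.
365 = 7 × 52 + 1, so there are 52 full weeks plus 1 extra day.
Each full week contributes one Friday: 52 so far.
The 1 extra day is Friday — 1 of them qualifies.
Total: 52 + 1 = 53.

53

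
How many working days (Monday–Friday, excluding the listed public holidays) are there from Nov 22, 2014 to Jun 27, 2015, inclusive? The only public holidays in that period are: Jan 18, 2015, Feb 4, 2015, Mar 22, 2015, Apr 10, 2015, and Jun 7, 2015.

Nov 22, 2014 is a Saturday.
That's 218 days from start to end, counting both.
218 = 7 × 31 + 1, so there are 31 full weeks plus 1 extra day.
Each full week contributes 5 weekdays (Mon–Fri): 31 × 5 = 155.
The 1 extra day is Saturday — none qualify.
Total: 155 + 0 = 155.
Holidays: Jan 18, 2015 (Sun); Feb 4, 2015 (Wed); Mar 22, 2015 (Sun); Apr 10, 2015 (Fri); Jun 7, 2015 (Sun).
2 of the 5 holidays fall on weekdays; the rest are weekends and were already excluded.
Business days: 155 − 2 = 153.

153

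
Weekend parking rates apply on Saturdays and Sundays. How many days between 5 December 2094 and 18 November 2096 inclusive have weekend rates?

5 December 2094 is a Sunday.
From 5 December 2094 to 18 November 2096 is 715 days inclusive.
715 = 7 × 102 + 1, so there are 102 full weeks plus 1 extra day.
Each full week contributes 2 weekend days (Sat, Sun): 102 × 2 = 204.
The 1 extra day is Sun — 1 of them qualifies.
Total: 204 + 1 = 205.

205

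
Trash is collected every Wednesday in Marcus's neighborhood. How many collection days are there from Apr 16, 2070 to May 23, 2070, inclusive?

6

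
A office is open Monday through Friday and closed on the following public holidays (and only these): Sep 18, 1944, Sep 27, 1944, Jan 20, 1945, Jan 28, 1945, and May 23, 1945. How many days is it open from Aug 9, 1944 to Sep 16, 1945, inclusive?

285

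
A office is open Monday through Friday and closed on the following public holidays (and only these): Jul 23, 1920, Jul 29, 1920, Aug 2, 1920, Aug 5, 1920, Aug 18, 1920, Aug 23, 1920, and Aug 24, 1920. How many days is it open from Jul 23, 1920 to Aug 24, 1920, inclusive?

Jul 23, 1920 is a Friday.
The range spans 33 days (inclusive of both endpoints).
33 = 7 × 4 + 5, so there are 4 full weeks plus 5 extra days.
Each full week contributes 5 weekdays (Mon–Fri): 4 × 5 = 20.
The 5 extra days are Fri, Sat, Sun, Mon, Tue — 3 of them qualify.
Total: 20 + 3 = 23.
Holidays: Jul 23, 1920 (Fri); Jul 29, 1920 (Thu); Aug 2, 1920 (Mon); Aug 5, 1920 (Thu); Aug 18, 1920 (Wed); Aug 23, 1920 (Mon); Aug 24, 1920 (Tue).
All 7 holidays fall on weekdays, so subtract 7.
Business days: 23 − 7 = 16.

16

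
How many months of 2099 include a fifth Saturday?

4

A month has five Saturdays exactly when Saturday falls within its first (length − 28) days.
Jan: 31 days, starts Thu → 5 of Thu, Fri, Sat ✓
Feb: 28 days, starts Sun → 5 of (none)
Mar: 31 days, starts Sun → 5 of Sun, Mon, Tue
Apr: 30 days, starts Wed → 5 of Wed, Thu
May: 31 days, starts Fri → 5 of Fri, Sat, Sun ✓
Jun: 30 days, starts Mon → 5 of Mon, Tue
Jul: 31 days, starts Wed → 5 of Wed, Thu, Fri
Aug: 31 days, starts Sat → 5 of Sat, Sun, Mon ✓
Sep: 30 days, starts Tue → 5 of Tue, Wed
Oct: 31 days, starts Thu → 5 of Thu, Fri, Sat ✓
Nov: 30 days, starts Sun → 5 of Sun, Mon
Dec: 31 days, starts Tue → 5 of Tue, Wed, Thu
Months with five Saturdays: Jan, May, Aug, Oct.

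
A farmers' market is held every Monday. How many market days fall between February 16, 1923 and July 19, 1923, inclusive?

22

February 16, 1923 is a Friday.
The range spans 154 days (inclusive of both endpoints).
154 = 7 × 22, so the span is exactly 22 full weeks.
Each full week contributes one Monday: 22 so far.
Total: 22.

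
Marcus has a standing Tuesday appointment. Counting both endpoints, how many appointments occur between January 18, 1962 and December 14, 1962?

January 18, 1962 is a Thursday.
The range spans 331 days (inclusive of both endpoints).
331 = 7 × 47 + 2, so there are 47 full weeks plus 2 extra days.
Each full week contributes one Tuesday: 47 so far.
The 2 extra days are Thursday, Friday — none qualify.
Total: 47 + 0 = 47.

47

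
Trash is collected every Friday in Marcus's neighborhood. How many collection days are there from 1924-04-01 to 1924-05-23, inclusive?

8 Fridays

1924-04-01 is a Tuesday.
From 1924-04-01 to 1924-05-23 is 53 days inclusive.
53 = 7 × 7 + 4, so there are 7 full weeks plus 4 extra days.
Each full week contributes one Friday: 7 so far.
The 4 extra days are Tuesday, Wednesday, Thursday, Friday — 1 of them qualifies.
Total: 7 + 1 = 8.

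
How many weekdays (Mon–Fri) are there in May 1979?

23

May 1, 1979 is a Tuesday.
From May 1, 1979 to May 31, 1979 is 31 days inclusive.
31 = 7 × 4 + 3, so there are 4 full weeks plus 3 extra days.
Each full week contributes 5 weekdays (Mon–Fri): 4 × 5 = 20.
The 3 extra days are Tuesday, Wednesday, Thursday — 3 of them qualify.
Total: 20 + 3 = 23.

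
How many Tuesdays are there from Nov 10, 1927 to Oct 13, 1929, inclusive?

100 Tuesdays

Nov 10, 1927 is a Thursday.
From Nov 10, 1927 to Oct 13, 1929 is 704 days inclusive.
704 = 7 × 100 + 4, so there are 100 full weeks plus 4 extra days.
Each full week contributes one Tuesday: 100 so far.
The 4 extra days are Thursday, Friday, Saturday, Sunday — none qualify.
Total: 100 + 0 = 100.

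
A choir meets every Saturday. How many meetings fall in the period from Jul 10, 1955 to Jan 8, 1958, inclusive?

Jul 10, 1955 is a Sunday.
That's 914 days from start to end, counting both.
914 = 7 × 130 + 4, so there are 130 full weeks plus 4 extra days.
Each full week contributes one Saturday: 130 so far.
The 4 extra days are Sun, Mon, Tue, Wed — none qualify.
Total: 130 + 0 = 130.

130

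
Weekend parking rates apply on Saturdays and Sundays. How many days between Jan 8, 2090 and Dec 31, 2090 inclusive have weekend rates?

103

Jan 8, 2090 is a Sunday.
That's 358 days from start to end, counting both.
358 = 7 × 51 + 1, so there are 51 full weeks plus 1 extra day.
Each full week contributes 2 weekend days (Sat, Sun): 51 × 2 = 102.
The 1 extra day is Sunday — 1 of them qualifies.
Total: 102 + 1 = 103.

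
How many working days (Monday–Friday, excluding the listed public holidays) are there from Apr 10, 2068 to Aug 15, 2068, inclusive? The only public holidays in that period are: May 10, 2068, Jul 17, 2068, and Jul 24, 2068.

89

Apr 10, 2068 is a Tuesday.
That's 128 days from start to end, counting both.
128 = 7 × 18 + 2, so there are 18 full weeks plus 2 extra days.
Each full week contributes 5 weekdays (Mon–Fri): 18 × 5 = 90.
The 2 extra days are Tue, Wed — 2 of them qualify.
Total: 90 + 2 = 92.
Holidays: May 10, 2068 (Thu); Jul 17, 2068 (Tue); Jul 24, 2068 (Tue).
All 3 holidays fall on weekdays, so subtract 3.
Business days: 92 − 3 = 89.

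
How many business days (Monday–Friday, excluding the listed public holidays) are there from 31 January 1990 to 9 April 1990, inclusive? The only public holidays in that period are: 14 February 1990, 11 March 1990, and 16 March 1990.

47

31 January 1990 is a Wednesday.
That's 69 days from start to end, counting both.
69 = 7 × 9 + 6, so there are 9 full weeks plus 6 extra days.
Each full week contributes 5 weekdays (Mon–Fri): 9 × 5 = 45.
The 6 extra days are Wed, Thu, Fri, Sat, Sun, Mon — 4 of them qualify.
Total: 45 + 4 = 49.
Holidays: 14 February 1990 (Wed); 11 March 1990 (Sun); 16 March 1990 (Fri).
2 of the 3 holidays fall on weekdays; the rest are weekends and were already excluded.
Business days: 49 − 2 = 47.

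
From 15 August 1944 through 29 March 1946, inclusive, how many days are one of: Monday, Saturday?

15 August 1944 is a Tuesday.
That's 592 days from start to end, counting both.
592 = 7 × 84 + 4, so there are 84 full weeks plus 4 extra days.
Each full week contributes 2 days from the set (Mon, Sat): 84 × 2 = 168.
The 4 extra days are Tue, Wed, Thu, Fri — none qualify.
Total: 168 + 0 = 168.

168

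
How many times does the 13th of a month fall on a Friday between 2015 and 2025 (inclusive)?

Friday-the-13ths by year:
2015: Feb, Mar, Nov
2016: May
2017: Jan, Oct
2018: Apr, Jul
2019: Sep, Dec
2020: Mar, Nov
2021: Aug
2022: May
2023: Jan, Oct
2024: Sep, Dec
2025: Jun

19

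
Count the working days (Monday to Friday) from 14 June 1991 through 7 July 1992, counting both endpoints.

14 June 1991 is a Friday.
From 14 June 1991 to 7 July 1992 is 390 days inclusive.
390 = 7 × 55 + 5, so there are 55 full weeks plus 5 extra days.
Each full week contributes 5 weekdays (Mon–Fri): 55 × 5 = 275.
The 5 extra days are Friday, Saturday, Sunday, Monday, Tuesday — 3 of them qualify.
Total: 275 + 3 = 278.

278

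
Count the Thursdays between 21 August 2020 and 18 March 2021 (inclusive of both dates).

21 August 2020 is a Friday.
From 21 August 2020 to 18 March 2021 is 210 days inclusive.
210 = 7 × 30, so the span is exactly 30 full weeks.
Each full week contributes one Thursday: 30 so far.
Total: 30.

30 Thursdays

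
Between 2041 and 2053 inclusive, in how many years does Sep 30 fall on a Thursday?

Day of week of September 30 in each year:
2041: Mon, 2042: Tue, 2043: Wed, 2044: Fri, 2045: Sat, 2046: Sun, 2047: Mon, 2048: Wed, 2049: Thu ✓, 2050: Fri, 2051: Sat, 2052: Mon, 2053: Tue
Thursdays: 2049.

1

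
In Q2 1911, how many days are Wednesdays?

13

Apr 1, 1911 is a Saturday.
That's 91 days from start to end, counting both.
91 = 7 × 13, so the span is exactly 13 full weeks.
Each full week contributes one Wednesday: 13 so far.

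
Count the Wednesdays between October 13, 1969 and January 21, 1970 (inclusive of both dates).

October 13, 1969 is a Monday.
That's 101 days from start to end, counting both.
101 = 7 × 14 + 3, so there are 14 full weeks plus 3 extra days.
Each full week contributes one Wednesday: 14 so far.
The 3 extra days are Mon, Tue, Wed — 1 of them qualifies.
Total: 14 + 1 = 15.

15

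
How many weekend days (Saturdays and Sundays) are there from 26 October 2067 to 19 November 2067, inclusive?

26 October 2067 is a Wednesday.
That's 25 days from start to end, counting both.
25 = 7 × 3 + 4, so there are 3 full weeks plus 4 extra days.
Each full week contributes 2 weekend days (Sat, Sun): 3 × 2 = 6.
The 4 extra days are Wednesday, Thursday, Friday, Saturday — 1 of them qualifies.
Total: 6 + 1 = 7.

7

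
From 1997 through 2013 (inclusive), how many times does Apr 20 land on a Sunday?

Day of week of April 20 in each year:
1997: Sun ✓, 1998: Mon, 1999: Tue, 2000: Thu, 2001: Fri, 2002: Sat, 2003: Sun ✓, 2004: Tue, 2005: Wed, 2006: Thu, 2007: Fri, 2008: Sun ✓, 2009: Mon, 2010: Tue, 2011: Wed, 2012: Fri, 2013: Sat
Sundays: 1997, 2003, 2008.

3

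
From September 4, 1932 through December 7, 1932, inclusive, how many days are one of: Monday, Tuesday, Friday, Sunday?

September 4, 1932 is a Sunday.
That's 95 days from start to end, counting both.
95 = 7 × 13 + 4, so there are 13 full weeks plus 4 extra days.
Each full week contributes 4 days from the set (Mon, Tue, Fri, Sun): 13 × 4 = 52.
The 4 extra days are Sunday, Monday, Tuesday, Wednesday — 3 of them qualify.
Total: 52 + 3 = 55.

55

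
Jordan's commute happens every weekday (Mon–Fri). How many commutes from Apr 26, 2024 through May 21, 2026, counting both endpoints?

540 weekdays

Apr 26, 2024 is a Friday.
That's 756 days from start to end, counting both.
756 = 7 × 108, so the span is exactly 108 full weeks.
Each full week contributes 5 weekdays (Mon–Fri): 108 × 5 = 540.
Total: 540.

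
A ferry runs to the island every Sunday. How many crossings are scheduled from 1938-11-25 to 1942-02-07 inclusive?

1938-11-25 is a Friday.
The range spans 1171 days (inclusive of both endpoints).
1171 = 7 × 167 + 2, so there are 167 full weeks plus 2 extra days.
Each full week contributes one Sunday: 167 so far.
The 2 extra days are Fri, Sat — none qualify.
Total: 167 + 0 = 167.

167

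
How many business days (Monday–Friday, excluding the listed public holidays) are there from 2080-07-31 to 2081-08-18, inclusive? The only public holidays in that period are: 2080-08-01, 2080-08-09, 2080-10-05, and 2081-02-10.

2080-07-31 is a Wednesday.
That's 384 days from start to end, counting both.
384 = 7 × 54 + 6, so there are 54 full weeks plus 6 extra days.
Each full week contributes 5 weekdays (Mon–Fri): 54 × 5 = 270.
The 6 extra days are Wed, Thu, Fri, Sat, Sun, Mon — 4 of them qualify.
Total: 270 + 4 = 274.
Holidays: 2080-08-01 (Thu); 2080-08-09 (Fri); 2080-10-05 (Sat); 2081-02-10 (Mon).
3 of the 4 holidays fall on weekdays; the rest are weekends and were already excluded.
Business days: 274 − 3 = 271.

271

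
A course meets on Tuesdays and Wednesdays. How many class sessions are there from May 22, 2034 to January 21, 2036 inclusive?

174

May 22, 2034 is a Monday.
The range spans 610 days (inclusive of both endpoints).
610 = 7 × 87 + 1, so there are 87 full weeks plus 1 extra day.
Each full week contributes 2 days from the set (Tue, Wed): 87 × 2 = 174.
The 1 extra day is Monday — none qualify.
Total: 174 + 0 = 174.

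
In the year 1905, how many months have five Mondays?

4

A month has five Mondays exactly when Monday falls within its first (length − 28) days.
Jan: 31 days, starts Sun → 5 of Sun, Mon, Tue ✓
Feb: 28 days, starts Wed → 5 of (none)
Mar: 31 days, starts Wed → 5 of Wed, Thu, Fri
Apr: 30 days, starts Sat → 5 of Sat, Sun
May: 31 days, starts Mon → 5 of Mon, Tue, Wed ✓
Jun: 30 days, starts Thu → 5 of Thu, Fri
Jul: 31 days, starts Sat → 5 of Sat, Sun, Mon ✓
Aug: 31 days, starts Tue → 5 of Tue, Wed, Thu
Sep: 30 days, starts Fri → 5 of Fri, Sat
Oct: 31 days, starts Sun → 5 of Sun, Mon, Tue ✓
Nov: 30 days, starts Wed → 5 of Wed, Thu
Dec: 31 days, starts Fri → 5 of Fri, Sat, Sun
Months with five Mondays: Jan, May, Jul, Oct.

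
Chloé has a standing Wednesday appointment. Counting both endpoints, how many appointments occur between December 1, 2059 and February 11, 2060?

11 Wednesdays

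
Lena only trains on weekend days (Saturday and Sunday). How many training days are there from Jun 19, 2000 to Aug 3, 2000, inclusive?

12

Jun 19, 2000 is a Monday.
That's 46 days from start to end, counting both.
46 = 7 × 6 + 4, so there are 6 full weeks plus 4 extra days.
Each full week contributes 2 weekend days (Sat, Sun): 6 × 2 = 12.
The 4 extra days are Monday, Tuesday, Wednesday, Thursday — none qualify.
Total: 12 + 0 = 12.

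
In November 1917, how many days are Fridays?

5

1917-11-01 is a Thursday.
From 1917-11-01 to 1917-11-30 is 30 days inclusive.
30 = 7 × 4 + 2, so there are 4 full weeks plus 2 extra days.
Each full week contributes one Friday: 4 so far.
The 2 extra days are Thursday, Friday — 1 of them qualifies.
Total: 4 + 1 = 5.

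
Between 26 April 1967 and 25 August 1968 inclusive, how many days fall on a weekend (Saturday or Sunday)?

26 April 1967 is a Wednesday.
From 26 April 1967 to 25 August 1968 is 488 days inclusive.
488 = 7 × 69 + 5, so there are 69 full weeks plus 5 extra days.
Each full week contributes 2 weekend days (Sat, Sun): 69 × 2 = 138.
The 5 extra days are Wed, Thu, Fri, Sat, Sun — 2 of them qualify.
Total: 138 + 2 = 140.

140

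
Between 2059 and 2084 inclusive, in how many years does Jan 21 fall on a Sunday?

Day of week of January 21 in each year:
2059: Tue, 2060: Wed, 2061: Fri, 2062: Sat, 2063: Sun ✓, 2064: Mon, 2065: Wed, 2066: Thu, 2067: Fri, 2068: Sat, 2069: Mon, 2070: Tue, 2071: Wed, 2072: Thu, 2073: Sat, 2074: Sun ✓, 2075: Mon, 2076: Tue, 2077: Thu, 2078: Fri, 2079: Sat, 2080: Sun ✓, 2081: Tue, 2082: Wed, 2083: Thu, 2084: Fri
Sundays: 2063, 2074, 2080.

3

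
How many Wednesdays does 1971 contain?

52

January 1, 1971 is a Friday.
From January 1, 1971 to December 31, 1971 is 365 days inclusive.
365 = 7 × 52 + 1, so there are 52 full weeks plus 1 extra day.
Each full week contributes one Wednesday: 52 so far.
The 1 extra day is Fri — none qualify.
Total: 52 + 0 = 52.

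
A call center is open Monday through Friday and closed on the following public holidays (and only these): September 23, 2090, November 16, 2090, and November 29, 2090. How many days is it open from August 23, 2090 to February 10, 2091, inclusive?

August 23, 2090 is a Wednesday.
That's 172 days from start to end, counting both.
172 = 7 × 24 + 4, so there are 24 full weeks plus 4 extra days.
Each full week contributes 5 weekdays (Mon–Fri): 24 × 5 = 120.
The 4 extra days are Wed, Thu, Fri, Sat — 3 of them qualify.
Total: 120 + 3 = 123.
Holidays: September 23, 2090 (Sat); November 16, 2090 (Thu); November 29, 2090 (Wed).
2 of the 3 holidays fall on weekdays; the rest are weekends and were already excluded.
Business days: 123 − 2 = 121.

121 business days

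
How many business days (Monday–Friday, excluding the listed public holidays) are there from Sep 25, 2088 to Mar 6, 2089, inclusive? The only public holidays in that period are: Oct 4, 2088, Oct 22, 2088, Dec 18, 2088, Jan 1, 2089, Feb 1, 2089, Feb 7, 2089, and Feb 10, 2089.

110

Sep 25, 2088 is a Saturday.
From Sep 25, 2088 to Mar 6, 2089 is 163 days inclusive.
163 = 7 × 23 + 2, so there are 23 full weeks plus 2 extra days.
Each full week contributes 5 weekdays (Mon–Fri): 23 × 5 = 115.
The 2 extra days are Sat, Sun — none qualify.
Total: 115 + 0 = 115.
Holidays: Oct 4, 2088 (Mon); Oct 22, 2088 (Fri); Dec 18, 2088 (Sat); Jan 1, 2089 (Sat); Feb 1, 2089 (Tue); Feb 7, 2089 (Mon); Feb 10, 2089 (Thu).
5 of the 7 holidays fall on weekdays; the rest are weekends and were already excluded.
Business days: 115 − 5 = 110.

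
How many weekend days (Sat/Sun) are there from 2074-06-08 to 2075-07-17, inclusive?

116

2074-06-08 is a Friday.
The range spans 405 days (inclusive of both endpoints).
405 = 7 × 57 + 6, so there are 57 full weeks plus 6 extra days.
Each full week contributes 2 weekend days (Sat, Sun): 57 × 2 = 114.
The 6 extra days are Fri, Sat, Sun, Mon, Tue, Wed — 2 of them qualify.
Total: 114 + 2 = 116.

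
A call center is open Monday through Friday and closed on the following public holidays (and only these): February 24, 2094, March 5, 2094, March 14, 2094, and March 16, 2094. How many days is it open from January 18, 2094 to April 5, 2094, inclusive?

53 business days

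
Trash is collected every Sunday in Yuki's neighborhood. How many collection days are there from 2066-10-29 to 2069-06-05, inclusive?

136 Sundays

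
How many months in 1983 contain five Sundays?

A month has five Sundays exactly when Sunday falls within its first (length − 28) days.
Jan: 31 days, starts Sat → 5 of Sat, Sun, Mon ✓
Feb: 28 days, starts Tue → 5 of (none)
Mar: 31 days, starts Tue → 5 of Tue, Wed, Thu
Apr: 30 days, starts Fri → 5 of Fri, Sat
May: 31 days, starts Sun → 5 of Sun, Mon, Tue ✓
Jun: 30 days, starts Wed → 5 of Wed, Thu
Jul: 31 days, starts Fri → 5 of Fri, Sat, Sun ✓
Aug: 31 days, starts Mon → 5 of Mon, Tue, Wed
Sep: 30 days, starts Thu → 5 of Thu, Fri
Oct: 31 days, starts Sat → 5 of Sat, Sun, Mon ✓
Nov: 30 days, starts Tue → 5 of Tue, Wed
Dec: 31 days, starts Thu → 5 of Thu, Fri, Sat
Months with five Sundays: Jan, May, Jul, Oct.

4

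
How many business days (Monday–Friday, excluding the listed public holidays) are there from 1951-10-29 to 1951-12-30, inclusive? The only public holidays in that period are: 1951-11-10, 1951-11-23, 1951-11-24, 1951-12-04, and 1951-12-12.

1951-10-29 is a Monday.
That's 63 days from start to end, counting both.
63 = 7 × 9, so the span is exactly 9 full weeks.
Each full week contributes 5 weekdays (Mon–Fri): 9 × 5 = 45.
Holidays: 1951-11-10 (Sat); 1951-11-23 (Fri); 1951-11-24 (Sat); 1951-12-04 (Tue); 1951-12-12 (Wed).
3 of the 5 holidays fall on weekdays; the rest are weekends and were already excluded.
Business days: 45 − 3 = 42.

42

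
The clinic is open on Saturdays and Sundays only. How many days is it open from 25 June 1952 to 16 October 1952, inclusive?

32

25 June 1952 is a Wednesday.
That's 114 days from start to end, counting both.
114 = 7 × 16 + 2, so there are 16 full weeks plus 2 extra days.
Each full week contributes 2 days from the set (Sat, Sun): 16 × 2 = 32.
The 2 extra days are Wed, Thu — none qualify.
Total: 32 + 0 = 32.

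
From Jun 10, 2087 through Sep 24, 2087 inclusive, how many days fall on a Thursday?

Jun 10, 2087 is a Tuesday.
The range spans 107 days (inclusive of both endpoints).
107 = 7 × 15 + 2, so there are 15 full weeks plus 2 extra days.
Each full week contributes one Thursday: 15 so far.
The 2 extra days are Tuesday, Wednesday — none qualify.
Total: 15 + 0 = 15.

15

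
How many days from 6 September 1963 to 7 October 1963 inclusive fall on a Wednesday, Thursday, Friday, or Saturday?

18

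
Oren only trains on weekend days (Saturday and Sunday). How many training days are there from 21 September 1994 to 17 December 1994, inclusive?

21 September 1994 is a Wednesday.
The range spans 88 days (inclusive of both endpoints).
88 = 7 × 12 + 4, so there are 12 full weeks plus 4 extra days.
Each full week contributes 2 weekend days (Sat, Sun): 12 × 2 = 24.
The 4 extra days are Wed, Thu, Fri, Sat — 1 of them qualifies.
Total: 24 + 1 = 25.

25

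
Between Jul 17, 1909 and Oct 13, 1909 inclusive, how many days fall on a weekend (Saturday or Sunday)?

26

Jul 17, 1909 is a Saturday.
From Jul 17, 1909 to Oct 13, 1909 is 89 days inclusive.
89 = 7 × 12 + 5, so there are 12 full weeks plus 5 extra days.
Each full week contributes 2 weekend days (Sat, Sun): 12 × 2 = 24.
The 5 extra days are Saturday, Sunday, Monday, Tuesday, Wednesday — 2 of them qualify.
Total: 24 + 2 = 26.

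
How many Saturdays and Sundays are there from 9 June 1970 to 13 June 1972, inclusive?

210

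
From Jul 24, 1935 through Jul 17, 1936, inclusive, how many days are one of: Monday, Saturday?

102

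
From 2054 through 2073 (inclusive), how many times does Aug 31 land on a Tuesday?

3

Day of week of August 31 in each year:
2054: Mon, 2055: Tue ✓, 2056: Thu, 2057: Fri, 2058: Sat, 2059: Sun, 2060: Tue ✓, 2061: Wed, 2062: Thu, 2063: Fri, 2064: Sun, 2065: Mon, 2066: Tue ✓, 2067: Wed, 2068: Fri, 2069: Sat, 2070: Sun, 2071: Mon, 2072: Wed, 2073: Thu
Tuesdays: 2055, 2060, 2066.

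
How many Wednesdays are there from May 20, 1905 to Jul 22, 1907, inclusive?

May 20, 1905 is a Saturday.
That's 794 days from start to end, counting both.
794 = 7 × 113 + 3, so there are 113 full weeks plus 3 extra days.
Each full week contributes one Wednesday: 113 so far.
The 3 extra days are Saturday, Sunday, Monday — none qualify.
Total: 113 + 0 = 113.

113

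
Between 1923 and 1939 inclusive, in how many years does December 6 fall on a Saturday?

2

Day of week of December 6 in each year:
1923: Thu, 1924: Sat ✓, 1925: Sun, 1926: Mon, 1927: Tue, 1928: Thu, 1929: Fri, 1930: Sat ✓, 1931: Sun, 1932: Tue, 1933: Wed, 1934: Thu, 1935: Fri, 1936: Sun, 1937: Mon, 1938: Tue, 1939: Wed
Saturdays: 1924, 1930.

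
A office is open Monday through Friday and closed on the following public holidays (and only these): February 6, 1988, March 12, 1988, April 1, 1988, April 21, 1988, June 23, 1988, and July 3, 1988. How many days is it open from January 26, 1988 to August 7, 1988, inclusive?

136

January 26, 1988 is a Tuesday.
From January 26, 1988 to August 7, 1988 is 195 days inclusive.
195 = 7 × 27 + 6, so there are 27 full weeks plus 6 extra days.
Each full week contributes 5 weekdays (Mon–Fri): 27 × 5 = 135.
The 6 extra days are Tuesday, Wednesday, Thursday, Friday, Saturday, Sunday — 4 of them qualify.
Total: 135 + 4 = 139.
Holidays: February 6, 1988 (Sat); March 12, 1988 (Sat); April 1, 1988 (Fri); April 21, 1988 (Thu); June 23, 1988 (Thu); July 3, 1988 (Sun).
3 of the 6 holidays fall on weekdays; the rest are weekends and were already excluded.
Business days: 139 − 3 = 136.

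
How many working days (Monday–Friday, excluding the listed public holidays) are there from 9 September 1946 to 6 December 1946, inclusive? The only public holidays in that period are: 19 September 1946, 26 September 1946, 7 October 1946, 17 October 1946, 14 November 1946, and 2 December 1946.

59 working days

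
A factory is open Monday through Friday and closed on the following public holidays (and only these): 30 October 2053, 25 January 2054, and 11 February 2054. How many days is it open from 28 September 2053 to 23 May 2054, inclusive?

28 September 2053 is a Sunday.
That's 238 days from start to end, counting both.
238 = 7 × 34, so the span is exactly 34 full weeks.
Each full week contributes 5 weekdays (Mon–Fri): 34 × 5 = 170.
Holidays: 30 October 2053 (Thu); 25 January 2054 (Sun); 11 February 2054 (Wed).
2 of the 3 holidays fall on weekdays; the rest are weekends and were already excluded.
Business days: 170 − 2 = 168.

168 working days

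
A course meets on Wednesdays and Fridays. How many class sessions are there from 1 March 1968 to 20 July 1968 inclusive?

1 March 1968 is a Friday.
The range spans 142 days (inclusive of both endpoints).
142 = 7 × 20 + 2, so there are 20 full weeks plus 2 extra days.
Each full week contributes 2 days from the set (Wed, Fri): 20 × 2 = 40.
The 2 extra days are Friday, Saturday — 1 of them qualifies.
Total: 40 + 1 = 41.

41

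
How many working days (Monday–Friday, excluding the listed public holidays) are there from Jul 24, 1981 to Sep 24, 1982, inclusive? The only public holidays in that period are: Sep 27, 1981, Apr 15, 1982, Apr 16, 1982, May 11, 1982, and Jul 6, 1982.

Jul 24, 1981 is a Friday.
The range spans 428 days (inclusive of both endpoints).
428 = 7 × 61 + 1, so there are 61 full weeks plus 1 extra day.
Each full week contributes 5 weekdays (Mon–Fri): 61 × 5 = 305.
The 1 extra day is Friday — 1 of them qualifies.
Total: 305 + 1 = 306.
Holidays: Sep 27, 1981 (Sun); Apr 15, 1982 (Thu); Apr 16, 1982 (Fri); May 11, 1982 (Tue); Jul 6, 1982 (Tue).
4 of the 5 holidays fall on weekdays; the rest are weekends and were already excluded.
Business days: 306 − 4 = 302.

302 working days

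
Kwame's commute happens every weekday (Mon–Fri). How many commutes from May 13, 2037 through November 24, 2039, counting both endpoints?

662 weekdays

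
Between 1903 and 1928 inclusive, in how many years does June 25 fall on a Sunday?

4

Day of week of June 25 in each year:
1903: Thu, 1904: Sat, 1905: Sun ✓, 1906: Mon, 1907: Tue, 1908: Thu, 1909: Fri, 1910: Sat, 1911: Sun ✓, 1912: Tue, 1913: Wed, 1914: Thu, 1915: Fri, 1916: Sun ✓, 1917: Mon, 1918: Tue, 1919: Wed, 1920: Fri, 1921: Sat, 1922: Sun ✓, 1923: Mon, 1924: Wed, 1925: Thu, 1926: Fri, 1927: Sat, 1928: Mon
Sundays: 1905, 1911, 1916, 1922.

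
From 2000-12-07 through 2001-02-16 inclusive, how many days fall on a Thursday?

2000-12-07 is a Thursday.
That's 72 days from start to end, counting both.
72 = 7 × 10 + 2, so there are 10 full weeks plus 2 extra days.
Each full week contributes one Thursday: 10 so far.
The 2 extra days are Thursday, Friday — 1 of them qualifies.
Total: 10 + 1 = 11.

11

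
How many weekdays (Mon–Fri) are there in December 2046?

2046-12-01 is a Saturday.
The range spans 31 days (inclusive of both endpoints).
31 = 7 × 4 + 3, so there are 4 full weeks plus 3 extra days.
Each full week contributes 5 weekdays (Mon–Fri): 4 × 5 = 20.
The 3 extra days are Sat, Sun, Mon — 1 of them qualifies.
Total: 20 + 1 = 21.

21 weekdays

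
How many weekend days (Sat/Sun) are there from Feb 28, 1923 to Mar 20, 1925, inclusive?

Feb 28, 1923 is a Wednesday.
The range spans 752 days (inclusive of both endpoints).
752 = 7 × 107 + 3, so there are 107 full weeks plus 3 extra days.
Each full week contributes 2 weekend days (Sat, Sun): 107 × 2 = 214.
The 3 extra days are Wed, Thu, Fri — none qualify.
Total: 214 + 0 = 214.

214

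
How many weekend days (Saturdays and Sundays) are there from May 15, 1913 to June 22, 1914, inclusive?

116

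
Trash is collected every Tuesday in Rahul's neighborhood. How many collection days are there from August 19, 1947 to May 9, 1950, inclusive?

August 19, 1947 is a Tuesday.
The range spans 995 days (inclusive of both endpoints).
995 = 7 × 142 + 1, so there are 142 full weeks plus 1 extra day.
Each full week contributes one Tuesday: 142 so far.
The 1 extra day is Tuesday — 1 of them qualifies.
Total: 142 + 1 = 143.

143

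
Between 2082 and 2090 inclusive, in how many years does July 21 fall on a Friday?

Day of week of July 21 in each year:
2082: Tue, 2083: Wed, 2084: Fri ✓, 2085: Sat, 2086: Sun, 2087: Mon, 2088: Wed, 2089: Thu, 2090: Fri ✓
Fridays: 2084, 2090.

2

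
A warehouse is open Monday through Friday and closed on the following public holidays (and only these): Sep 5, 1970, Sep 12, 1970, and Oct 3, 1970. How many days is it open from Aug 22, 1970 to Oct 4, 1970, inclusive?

30

Aug 22, 1970 is a Saturday.
That's 44 days from start to end, counting both.
44 = 7 × 6 + 2, so there are 6 full weeks plus 2 extra days.
Each full week contributes 5 weekdays (Mon–Fri): 6 × 5 = 30.
The 2 extra days are Saturday, Sunday — none qualify.
Total: 30 + 0 = 30.
Holidays: Sep 5, 1970 (Sat); Sep 12, 1970 (Sat); Oct 3, 1970 (Sat).
None of the 3 holidays fall on a weekday, so nothing to subtract.
Business days: 30 − 0 = 30.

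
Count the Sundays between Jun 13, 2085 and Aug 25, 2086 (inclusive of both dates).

63 Sundays

Jun 13, 2085 is a Wednesday.
That's 439 days from start to end, counting both.
439 = 7 × 62 + 5, so there are 62 full weeks plus 5 extra days.
Each full week contributes one Sunday: 62 so far.
The 5 extra days are Wednesday, Thursday, Friday, Saturday, Sunday — 1 of them qualifies.
Total: 62 + 1 = 63.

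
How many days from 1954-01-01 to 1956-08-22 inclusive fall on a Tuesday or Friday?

276

1954-01-01 is a Friday.
The range spans 965 days (inclusive of both endpoints).
965 = 7 × 137 + 6, so there are 137 full weeks plus 6 extra days.
Each full week contributes 2 days from the set (Tue, Fri): 137 × 2 = 274.
The 6 extra days are Friday, Saturday, Sunday, Monday, Tuesday, Wednesday — 2 of them qualify.
Total: 274 + 2 = 276.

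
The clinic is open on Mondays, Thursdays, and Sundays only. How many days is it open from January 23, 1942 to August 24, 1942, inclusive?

January 23, 1942 is a Friday.
That's 214 days from start to end, counting both.
214 = 7 × 30 + 4, so there are 30 full weeks plus 4 extra days.
Each full week contributes 3 days from the set (Mon, Thu, Sun): 30 × 3 = 90.
The 4 extra days are Friday, Saturday, Sunday, Monday — 2 of them qualify.
Total: 90 + 2 = 92.

92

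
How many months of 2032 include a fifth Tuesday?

4

A month has five Tuesdays exactly when Tuesday falls within its first (length − 28) days.
Jan: 31 days, starts Thu → 5 of Thu, Fri, Sat
Feb: 29 days, starts Sun → 5 of Sun
Mar: 31 days, starts Mon → 5 of Mon, Tue, Wed ✓
Apr: 30 days, starts Thu → 5 of Thu, Fri
May: 31 days, starts Sat → 5 of Sat, Sun, Mon
Jun: 30 days, starts Tue → 5 of Tue, Wed ✓
Jul: 31 days, starts Thu → 5 of Thu, Fri, Sat
Aug: 31 days, starts Sun → 5 of Sun, Mon, Tue ✓
Sep: 30 days, starts Wed → 5 of Wed, Thu
Oct: 31 days, starts Fri → 5 of Fri, Sat, Sun
Nov: 30 days, starts Mon → 5 of Mon, Tue ✓
Dec: 31 days, starts Wed → 5 of Wed, Thu, Fri
Months with five Tuesdays: Mar, Jun, Aug, Nov.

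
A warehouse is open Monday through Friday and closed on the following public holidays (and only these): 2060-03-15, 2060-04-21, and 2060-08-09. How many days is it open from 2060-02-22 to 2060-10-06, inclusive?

2060-02-22 is a Sunday.
The range spans 228 days (inclusive of both endpoints).
228 = 7 × 32 + 4, so there are 32 full weeks plus 4 extra days.
Each full week contributes 5 weekdays (Mon–Fri): 32 × 5 = 160.
The 4 extra days are Sunday, Monday, Tuesday, Wednesday — 3 of them qualify.
Total: 160 + 3 = 163.
Holidays: 2060-03-15 (Mon); 2060-04-21 (Wed); 2060-08-09 (Mon).
All 3 holidays fall on weekdays, so subtract 3.
Business days: 163 − 3 = 160.

160 business days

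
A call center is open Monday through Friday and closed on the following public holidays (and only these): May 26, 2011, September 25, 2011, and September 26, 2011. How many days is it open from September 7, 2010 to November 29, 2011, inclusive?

319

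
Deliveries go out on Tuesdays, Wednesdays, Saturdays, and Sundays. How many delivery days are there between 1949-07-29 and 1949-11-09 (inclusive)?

1949-07-29 is a Friday.
That's 104 days from start to end, counting both.
104 = 7 × 14 + 6, so there are 14 full weeks plus 6 extra days.
Each full week contributes 4 days from the set (Tue, Wed, Sat, Sun): 14 × 4 = 56.
The 6 extra days are Fri, Sat, Sun, Mon, Tue, Wed — 4 of them qualify.
Total: 56 + 4 = 60.

60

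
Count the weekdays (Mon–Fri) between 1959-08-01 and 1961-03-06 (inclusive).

1959-08-01 is a Saturday.
That's 584 days from start to end, counting both.
584 = 7 × 83 + 3, so there are 83 full weeks plus 3 extra days.
Each full week contributes 5 weekdays (Mon–Fri): 83 × 5 = 415.
The 3 extra days are Sat, Sun, Mon — 1 of them qualifies.
Total: 415 + 1 = 416.

416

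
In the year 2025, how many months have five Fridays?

4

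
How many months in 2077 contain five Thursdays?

A month has five Thursdays exactly when Thursday falls within its first (length − 28) days.
Jan: 31 days, starts Fri → 5 of Fri, Sat, Sun
Feb: 28 days, starts Mon → 5 of (none)
Mar: 31 days, starts Mon → 5 of Mon, Tue, Wed
Apr: 30 days, starts Thu → 5 of Thu, Fri ✓
May: 31 days, starts Sat → 5 of Sat, Sun, Mon
Jun: 30 days, starts Tue → 5 of Tue, Wed
Jul: 31 days, starts Thu → 5 of Thu, Fri, Sat ✓
Aug: 31 days, starts Sun → 5 of Sun, Mon, Tue
Sep: 30 days, starts Wed → 5 of Wed, Thu ✓
Oct: 31 days, starts Fri → 5 of Fri, Sat, Sun
Nov: 30 days, starts Mon → 5 of Mon, Tue
Dec: 31 days, starts Wed → 5 of Wed, Thu, Fri ✓
Months with five Thursdays: Apr, Jul, Sep, Dec.

4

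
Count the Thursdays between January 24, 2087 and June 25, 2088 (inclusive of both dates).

74 Thursdays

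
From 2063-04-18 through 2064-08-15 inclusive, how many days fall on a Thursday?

70 Thursdays

2063-04-18 is a Wednesday.
From 2063-04-18 to 2064-08-15 is 486 days inclusive.
486 = 7 × 69 + 3, so there are 69 full weeks plus 3 extra days.
Each full week contributes one Thursday: 69 so far.
The 3 extra days are Wed, Thu, Fri — 1 of them qualifies.
Total: 69 + 1 = 70.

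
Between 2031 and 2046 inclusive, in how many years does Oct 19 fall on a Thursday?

Day of week of October 19 in each year:
2031: Sun, 2032: Tue, 2033: Wed, 2034: Thu ✓, 2035: Fri, 2036: Sun, 2037: Mon, 2038: Tue, 2039: Wed, 2040: Fri, 2041: Sat, 2042: Sun, 2043: Mon, 2044: Wed, 2045: Thu ✓, 2046: Fri
Thursdays: 2034, 2045.

2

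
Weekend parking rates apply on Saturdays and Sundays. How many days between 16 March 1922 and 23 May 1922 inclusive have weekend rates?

20

16 March 1922 is a Thursday.
The range spans 69 days (inclusive of both endpoints).
69 = 7 × 9 + 6, so there are 9 full weeks plus 6 extra days.
Each full week contributes 2 weekend days (Sat, Sun): 9 × 2 = 18.
The 6 extra days are Thursday, Friday, Saturday, Sunday, Monday, Tuesday — 2 of them qualify.
Total: 18 + 2 = 20.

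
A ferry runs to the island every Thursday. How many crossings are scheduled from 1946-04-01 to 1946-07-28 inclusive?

1946-04-01 is a Monday.
The range spans 119 days (inclusive of both endpoints).
119 = 7 × 17, so the span is exactly 17 full weeks.
Each full week contributes one Thursday: 17 so far.
Total: 17.

17 Thursdays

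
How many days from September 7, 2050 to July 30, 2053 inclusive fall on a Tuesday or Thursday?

September 7, 2050 is a Wednesday.
That's 1058 days from start to end, counting both.
1058 = 7 × 151 + 1, so there are 151 full weeks plus 1 extra day.
Each full week contributes 2 days from the set (Tue, Thu): 151 × 2 = 302.
The 1 extra day is Wednesday — none qualify.
Total: 302 + 0 = 302.

302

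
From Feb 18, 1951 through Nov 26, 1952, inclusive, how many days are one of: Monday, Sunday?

186

Feb 18, 1951 is a Sunday.
From Feb 18, 1951 to Nov 26, 1952 is 648 days inclusive.
648 = 7 × 92 + 4, so there are 92 full weeks plus 4 extra days.
Each full week contributes 2 days from the set (Mon, Sun): 92 × 2 = 184.
The 4 extra days are Sun, Mon, Tue, Wed — 2 of them qualify.
Total: 184 + 2 = 186.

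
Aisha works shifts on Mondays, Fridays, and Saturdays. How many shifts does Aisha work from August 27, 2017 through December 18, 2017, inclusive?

August 27, 2017 is a Sunday.
That's 114 days from start to end, counting both.
114 = 7 × 16 + 2, so there are 16 full weeks plus 2 extra days.
Each full week contributes 3 days from the set (Mon, Fri, Sat): 16 × 3 = 48.
The 2 extra days are Sunday, Monday — 1 of them qualifies.
Total: 48 + 1 = 49.

49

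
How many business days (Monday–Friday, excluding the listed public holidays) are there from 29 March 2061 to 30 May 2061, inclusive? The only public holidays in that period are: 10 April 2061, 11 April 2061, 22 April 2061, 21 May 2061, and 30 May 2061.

29 March 2061 is a Tuesday.
That's 63 days from start to end, counting both.
63 = 7 × 9, so the span is exactly 9 full weeks.
Each full week contributes 5 weekdays (Mon–Fri): 9 × 5 = 45.
Total: 45.
Holidays: 10 April 2061 (Sun); 11 April 2061 (Mon); 22 April 2061 (Fri); 21 May 2061 (Sat); 30 May 2061 (Mon).
3 of the 5 holidays fall on weekdays; the rest are weekends and were already excluded.
Business days: 45 − 3 = 42.

42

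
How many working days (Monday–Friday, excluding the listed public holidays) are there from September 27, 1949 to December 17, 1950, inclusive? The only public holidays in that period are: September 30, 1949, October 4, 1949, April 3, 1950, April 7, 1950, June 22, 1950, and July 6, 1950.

313 working days

September 27, 1949 is a Tuesday.
The range spans 447 days (inclusive of both endpoints).
447 = 7 × 63 + 6, so there are 63 full weeks plus 6 extra days.
Each full week contributes 5 weekdays (Mon–Fri): 63 × 5 = 315.
The 6 extra days are Tue, Wed, Thu, Fri, Sat, Sun — 4 of them qualify.
Total: 315 + 4 = 319.
Holidays: September 30, 1949 (Fri); October 4, 1949 (Tue); April 3, 1950 (Mon); April 7, 1950 (Fri); June 22, 1950 (Thu); July 6, 1950 (Thu).
All 6 holidays fall on weekdays, so subtract 6.
Business days: 319 − 6 = 313.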